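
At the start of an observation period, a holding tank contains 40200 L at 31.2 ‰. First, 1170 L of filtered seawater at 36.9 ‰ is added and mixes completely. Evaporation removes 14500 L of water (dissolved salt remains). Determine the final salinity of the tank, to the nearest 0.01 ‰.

48.28 ‰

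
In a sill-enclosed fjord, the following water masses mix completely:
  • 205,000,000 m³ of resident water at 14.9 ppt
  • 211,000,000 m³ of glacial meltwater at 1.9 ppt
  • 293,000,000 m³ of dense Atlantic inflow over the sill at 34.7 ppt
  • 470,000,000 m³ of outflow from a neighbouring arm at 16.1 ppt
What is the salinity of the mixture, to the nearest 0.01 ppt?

Mass of salt is conserved:
salt = 205,000,000×14.9 + 211,000,000×1.9 + 293,000,000×34.7 + 470,000,000×16.1 = 3,054,500,000 + 400,900,000 + 10,167,100,000 + 7,567,000,000 = 21,189,500,000
volume = 205,000,000 + 211,000,000 + 293,000,000 + 470,000,000 = 1,179,000,000 m³
S = 21,189,500,000 / 1,179,000,000 = 17.9724 ppt

17.97 ppt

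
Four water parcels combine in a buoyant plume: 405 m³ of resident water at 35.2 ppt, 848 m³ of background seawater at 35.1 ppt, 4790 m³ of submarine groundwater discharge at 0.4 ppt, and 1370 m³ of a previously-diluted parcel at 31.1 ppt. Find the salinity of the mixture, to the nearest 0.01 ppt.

Conserving salt mass:
salt = 405×35.2 + 848×35.1 + 4,790×0.4 + 1,370×31.1 = 14,256 + 29,764.8 + 1,916 + 42,607 = 88,543.8
volume = 405 + 848 + 4,790 + 1,370 = 7,413 m³
S = 88,543.8 / 7,413 = 11.9444 ppt

11.94 ppt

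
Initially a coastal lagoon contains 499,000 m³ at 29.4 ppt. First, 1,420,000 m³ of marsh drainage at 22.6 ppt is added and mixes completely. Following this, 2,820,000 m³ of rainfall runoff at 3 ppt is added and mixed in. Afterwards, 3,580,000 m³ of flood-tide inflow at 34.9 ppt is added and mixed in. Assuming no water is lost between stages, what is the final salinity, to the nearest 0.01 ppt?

21.66 ppt

By conservation of dissolved salt,
Initial salt = 499,000×29.4 = 14,670,600
After stage 1: salt = 14,670,600 + 1,420,000×22.6 = 46,762,600; volume = 1,919,000 m³; S = 24.368 ppt
After stage 2: salt = 46,762,600 + 2,820,000×3 = 55,222,600; volume = 4,739,000 m³; S = 11.653 ppt
After stage 3: salt = 55,222,600 + 3,580,000×34.9 = 180,164,600; volume = 8,319,000 m³
S = 180,164,600 / 8,319,000 = 21.657 ppt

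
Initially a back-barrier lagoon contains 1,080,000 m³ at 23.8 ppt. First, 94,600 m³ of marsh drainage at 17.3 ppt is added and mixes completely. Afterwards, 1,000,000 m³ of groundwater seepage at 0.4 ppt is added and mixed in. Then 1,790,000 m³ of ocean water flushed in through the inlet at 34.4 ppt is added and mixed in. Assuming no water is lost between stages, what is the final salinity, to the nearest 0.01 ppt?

By conservation of dissolved salt,
Initial salt = 1,080,000×23.8 = 25,704,000
After stage 1: salt = 25,704,000 + 94,600×17.3 = 27,340,580; volume = 1,174,600 m³; S = 23.277 ppt
After stage 2: salt = 27,340,580 + 1,000,000×0.4 = 27,740,580; volume = 2,174,600 m³; S = 12.757 ppt
After stage 3: salt = 27,740,580 + 1,790,000×34.4 = 89,316,580; volume = 3,964,600 m³
S = 89,316,580 / 3,964,600 = 22.5285 ppt

22.53 ppt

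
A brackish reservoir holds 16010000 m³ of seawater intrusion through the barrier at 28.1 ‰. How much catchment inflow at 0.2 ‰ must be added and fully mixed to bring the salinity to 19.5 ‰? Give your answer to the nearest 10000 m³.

Salt balance: 16,010,000×28.1 + V×0.2 = (16,010,000+V)×19.5
449,881,000 + 0.2V = 312,195,000 + 19.5V
137,686,000 = 19.3V
V = 7,133,989.64 m³

7130000 m³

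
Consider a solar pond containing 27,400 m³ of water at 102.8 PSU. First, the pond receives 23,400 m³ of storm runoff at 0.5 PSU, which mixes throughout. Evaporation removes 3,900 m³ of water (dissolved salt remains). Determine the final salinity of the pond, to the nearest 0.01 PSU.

After mixing: salt = 27,400×102.8 + 23,400×0.5 = 2,828,420; volume = 50,800 m³
After evaporation: salt unchanged = 2,828,420; volume = 50,800 − 3,900 = 46,900 m³
S = 2,828,420 / 46,900 = 60.3075 PSU

60.31 PSU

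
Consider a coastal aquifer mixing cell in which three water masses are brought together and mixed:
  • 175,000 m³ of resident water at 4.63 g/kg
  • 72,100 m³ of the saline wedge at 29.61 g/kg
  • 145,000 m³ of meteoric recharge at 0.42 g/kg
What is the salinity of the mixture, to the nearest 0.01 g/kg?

7.67 g/kg

By conservation of dissolved salt,
salt = 175,000×4.63 + 72,100×29.61 + 145,000×0.42 = 810,250 + 2,134,881 + 60,900 = 3,006,031
volume = 175,000 + 72,100 + 145,000 = 392,100 m³
S = 3,006,031 / 392,100 = 7.6665 g/kg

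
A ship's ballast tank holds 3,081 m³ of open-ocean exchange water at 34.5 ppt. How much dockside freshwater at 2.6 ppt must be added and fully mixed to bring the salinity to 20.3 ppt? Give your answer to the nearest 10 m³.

2470 m³

Salt balance: 3,081×34.5 + V×2.6 = (3,081+V)×20.3
106,294.5 + 2.6V = 62,544.3 + 20.3V
43,750.2 = 17.7V
V = 2,471.76 m³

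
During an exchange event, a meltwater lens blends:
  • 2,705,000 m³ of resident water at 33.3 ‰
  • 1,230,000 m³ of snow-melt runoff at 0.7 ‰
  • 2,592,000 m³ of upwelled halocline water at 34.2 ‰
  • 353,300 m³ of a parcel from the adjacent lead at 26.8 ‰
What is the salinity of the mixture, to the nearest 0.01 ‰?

27.48 ‰

Total salt / total volume:
salt = 2,705,000×33.3 + 1,230,000×0.7 + 2,592,000×34.2 + 353,300×26.8 = 90,076,500 + 861,000 + 88,646,400 + 9,468,440 = 189,052,340
volume = 2,705,000 + 1,230,000 + 2,592,000 + 353,300 = 6,880,300 m³
S = 189,052,340 / 6,880,300 = 27.4773 ‰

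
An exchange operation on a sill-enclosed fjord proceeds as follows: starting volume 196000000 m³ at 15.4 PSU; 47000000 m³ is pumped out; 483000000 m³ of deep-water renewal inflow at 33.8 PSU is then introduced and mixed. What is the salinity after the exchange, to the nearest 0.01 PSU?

29.46 PSU

Remaining after removal: 149,000,000 m³ at 15.4 PSU (salt = 2,294,600,000)
After addition: salt = 2,294,600,000 + 483,000,000×33.8 = 18,620,000,000; volume = 632,000,000 m³
S = 18,620,000,000 / 632,000,000 = 29.462 PSU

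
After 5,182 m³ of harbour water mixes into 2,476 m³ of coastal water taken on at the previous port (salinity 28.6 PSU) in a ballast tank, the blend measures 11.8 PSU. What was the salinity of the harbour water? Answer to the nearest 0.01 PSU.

Salt balance: 2,476×28.6 + 5,182×S = 7,658×11.8
70,813.6 + 5,182·S = 90,364.4
S = (90,364.4 − 70,813.6) / 5,182 = 3.7728 PSU

3.77 PSU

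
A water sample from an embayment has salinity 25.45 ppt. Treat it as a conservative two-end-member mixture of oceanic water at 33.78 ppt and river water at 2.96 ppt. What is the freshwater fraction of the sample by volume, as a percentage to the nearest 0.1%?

27.0%

Let f be the freshwater fraction. Salt balance per unit volume:
f×2.96 + (1−f)×33.78 = 25.45
f = (33.78 − 25.45) / (33.78 − 2.96) = 8.33/30.82 = 0.2703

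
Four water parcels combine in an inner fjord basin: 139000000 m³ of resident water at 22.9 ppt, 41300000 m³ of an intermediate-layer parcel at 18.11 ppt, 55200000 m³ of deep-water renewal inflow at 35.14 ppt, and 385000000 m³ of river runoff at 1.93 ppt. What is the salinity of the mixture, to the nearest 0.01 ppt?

10.66 ppt

Salt balance:
salt = 139,000,000×22.9 + 41,300,000×18.11 + 55,200,000×35.14 + 385,000,000×1.93 = 3,183,100,000 + 747,943,000 + 1,939,728,000 + 743,050,000 = 6,613,821,000
volume = 139,000,000 + 41,300,000 + 55,200,000 + 385,000,000 = 620,500,000 m³
S = 6,613,821,000 / 620,500,000 = 10.6589 ppt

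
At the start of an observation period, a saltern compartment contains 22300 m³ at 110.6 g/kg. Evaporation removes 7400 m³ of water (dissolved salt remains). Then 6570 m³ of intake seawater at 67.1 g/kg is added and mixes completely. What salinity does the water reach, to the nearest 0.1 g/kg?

135.4 g/kg

After evaporation: salt = 22,300×110.6 = 2,466,380; volume = 22,300 − 7,400 = 14,900 m³
After mixing: salt = 2,466,380 + 6,570×67.1 = 2,907,227; volume = 14,900 + 6,570 = 21,470 m³
S = 2,907,227 / 21,470 = 135.4088 g/kg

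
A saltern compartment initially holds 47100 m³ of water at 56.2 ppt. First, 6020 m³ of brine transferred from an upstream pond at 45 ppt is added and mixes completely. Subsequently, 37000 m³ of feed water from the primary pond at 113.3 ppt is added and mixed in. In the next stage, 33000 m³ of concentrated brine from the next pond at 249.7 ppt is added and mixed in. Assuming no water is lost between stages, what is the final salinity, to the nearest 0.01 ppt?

Total salt / total volume:
Initial salt = 47,100×56.2 = 2,647,020
After stage 1: salt = 2,647,020 + 6,020×45 = 2,917,920; volume = 53,120 m³; S = 54.931 ppt
After stage 2: salt = 2,917,920 + 37,000×113.3 = 7,110,020; volume = 90,120 m³; S = 78.895 ppt
After stage 3: salt = 7,110,020 + 33,000×249.7 = 15,350,120; volume = 123,120 m³
S = 15,350,120 / 123,120 = 124.6761 ppt

124.68 ppt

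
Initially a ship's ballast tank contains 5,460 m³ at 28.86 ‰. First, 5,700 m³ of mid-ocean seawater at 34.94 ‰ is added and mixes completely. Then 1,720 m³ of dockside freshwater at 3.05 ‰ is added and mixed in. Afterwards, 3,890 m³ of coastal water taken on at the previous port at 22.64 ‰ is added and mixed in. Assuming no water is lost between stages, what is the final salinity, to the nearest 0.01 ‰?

26.84 ‰

By conservation of dissolved salt,
Initial salt = 5,460×28.86 = 157,575.6
After stage 1: salt = 157,575.6 + 5,700×34.94 = 356,733.6; volume = 11,160 m³; S = 31.965 ‰
After stage 2: salt = 356,733.6 + 1,720×3.05 = 361,979.6; volume = 12,880 m³; S = 28.104 ‰
After stage 3: salt = 361,979.6 + 3,890×22.64 = 450,049.2; volume = 16,770 m³
S = 450,049.2 / 16,770 = 26.8366 ‰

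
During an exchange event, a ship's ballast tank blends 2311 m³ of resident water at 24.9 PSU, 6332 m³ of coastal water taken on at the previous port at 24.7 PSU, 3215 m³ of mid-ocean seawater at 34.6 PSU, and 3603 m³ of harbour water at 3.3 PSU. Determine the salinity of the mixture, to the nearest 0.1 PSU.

21.8 PSU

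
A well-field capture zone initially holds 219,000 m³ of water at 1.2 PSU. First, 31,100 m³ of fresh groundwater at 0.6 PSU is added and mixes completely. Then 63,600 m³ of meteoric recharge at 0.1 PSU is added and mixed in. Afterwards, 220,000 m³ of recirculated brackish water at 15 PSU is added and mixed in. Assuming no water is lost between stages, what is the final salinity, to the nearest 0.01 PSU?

Mass of salt is conserved:
Initial salt = 219,000×1.2 = 262,800
After stage 1: salt = 262,800 + 31,100×0.6 = 281,460; volume = 250,100 m³; S = 1.125 PSU
After stage 2: salt = 281,460 + 63,600×0.1 = 287,820; volume = 313,700 m³; S = 0.918 PSU
After stage 3: salt = 287,820 + 220,000×15 = 3,587,820; volume = 533,700 m³
S = 3,587,820 / 533,700 = 6.7225 PSU

6.72 PSU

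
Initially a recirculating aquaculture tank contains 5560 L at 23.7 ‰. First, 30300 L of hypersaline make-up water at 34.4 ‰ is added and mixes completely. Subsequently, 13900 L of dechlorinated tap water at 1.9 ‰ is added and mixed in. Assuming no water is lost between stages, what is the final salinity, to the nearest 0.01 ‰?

24.13 ‰

Conserving salt mass:
Initial salt = 5,560×23.7 = 131,772
After stage 1: salt = 131,772 + 30,300×34.4 = 1,174,092; volume = 35,860 L; S = 32.741 ‰
After stage 2: salt = 1,174,092 + 13,900×1.9 = 1,200,502; volume = 49,760 L
S = 1,200,502 / 49,760 = 24.1258 ‰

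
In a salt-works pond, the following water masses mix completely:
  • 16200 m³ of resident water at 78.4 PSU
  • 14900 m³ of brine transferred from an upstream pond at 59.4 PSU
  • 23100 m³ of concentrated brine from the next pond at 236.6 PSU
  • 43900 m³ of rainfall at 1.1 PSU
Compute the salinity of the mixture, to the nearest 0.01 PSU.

78.17 PSU

Weighted by volume,
salt = 16,200×78.4 + 14,900×59.4 + 23,100×236.6 + 43,900×1.1 = 1,270,080 + 885,060 + 5,465,460 + 48,290 = 7,668,890
volume = 16,200 + 14,900 + 23,100 + 43,900 = 98,100 m³
S = 7,668,890 / 98,100 = 78.1742 PSU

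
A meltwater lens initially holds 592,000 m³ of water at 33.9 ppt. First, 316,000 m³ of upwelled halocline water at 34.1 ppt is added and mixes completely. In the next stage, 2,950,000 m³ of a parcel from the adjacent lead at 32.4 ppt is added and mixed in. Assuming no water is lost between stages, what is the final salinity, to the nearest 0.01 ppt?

Total salt / total volume:
Initial salt = 592,000×33.9 = 20,068,800
After stage 1: salt = 20,068,800 + 316,000×34.1 = 30,844,400; volume = 908,000 m³; S = 33.97 ppt
After stage 2: salt = 30,844,400 + 2,950,000×32.4 = 126,424,400; volume = 3,858,000 m³
S = 126,424,400 / 3,858,000 = 32.7694 ppt

32.77 ppt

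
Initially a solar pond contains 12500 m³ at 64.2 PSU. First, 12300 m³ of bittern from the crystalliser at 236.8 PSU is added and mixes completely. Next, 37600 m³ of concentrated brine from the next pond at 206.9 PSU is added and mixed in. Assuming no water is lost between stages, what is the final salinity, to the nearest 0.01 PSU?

184.21 PSU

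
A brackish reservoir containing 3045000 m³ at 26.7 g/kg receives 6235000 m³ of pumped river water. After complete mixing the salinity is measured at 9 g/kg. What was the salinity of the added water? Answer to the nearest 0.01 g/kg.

0.36 g/kg

Salt balance: 3,045,000×26.7 + 6,235,000×S = 9,280,000×9
81,301,500 + 6,235,000·S = 83,520,000
S = (83,520,000 − 81,301,500) / 6,235,000 = 0.3558 g/kg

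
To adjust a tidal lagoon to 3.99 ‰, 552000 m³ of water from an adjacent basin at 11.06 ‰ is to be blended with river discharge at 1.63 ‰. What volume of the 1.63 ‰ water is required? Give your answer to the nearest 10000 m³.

Salt balance: 552,000×11.06 + V×1.63 = (552,000+V)×3.99
6,105,120 + 1.63V = 2,202,480 + 3.99V
3,902,640 = 2.36V
V = 1,653,661.02 m³

1650000 m³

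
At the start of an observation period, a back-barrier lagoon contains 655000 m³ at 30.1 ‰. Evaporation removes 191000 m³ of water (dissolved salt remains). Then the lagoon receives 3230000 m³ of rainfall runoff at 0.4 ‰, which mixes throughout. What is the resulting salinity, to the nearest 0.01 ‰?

5.69 ‰

After evaporation: salt = 655,000×30.1 = 19,715,500; volume = 655,000 − 191,000 = 464,000 m³
After mixing: salt = 19,715,500 + 3,230,000×0.4 = 21,007,500; volume = 464,000 + 3,230,000 = 3,694,000 m³
S = 21,007,500 / 3,694,000 = 5.6869 ‰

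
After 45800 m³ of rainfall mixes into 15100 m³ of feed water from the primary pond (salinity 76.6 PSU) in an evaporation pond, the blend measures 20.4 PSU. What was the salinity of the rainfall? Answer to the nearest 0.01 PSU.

1.87 PSU

Salt balance: 15,100×76.6 + 45,800×S = 60,900×20.4
1,156,660 + 45,800·S = 1,242,360
S = (1,242,360 − 1,156,660) / 45,800 = 1.8712 PSU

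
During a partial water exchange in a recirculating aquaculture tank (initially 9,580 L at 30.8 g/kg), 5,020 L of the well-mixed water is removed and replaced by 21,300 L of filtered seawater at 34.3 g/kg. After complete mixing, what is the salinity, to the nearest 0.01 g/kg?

33.68 g/kg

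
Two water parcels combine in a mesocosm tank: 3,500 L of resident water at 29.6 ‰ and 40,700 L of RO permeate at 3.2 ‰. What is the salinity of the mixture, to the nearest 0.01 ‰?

Total salt / total volume:
salt = 3,500×29.6 + 40,700×3.2 = 103,600 + 130,240 = 233,840
volume = 3,500 + 40,700 = 44,200 L
S = 233,840 / 44,200 = 5.2905 ‰

5.29 ‰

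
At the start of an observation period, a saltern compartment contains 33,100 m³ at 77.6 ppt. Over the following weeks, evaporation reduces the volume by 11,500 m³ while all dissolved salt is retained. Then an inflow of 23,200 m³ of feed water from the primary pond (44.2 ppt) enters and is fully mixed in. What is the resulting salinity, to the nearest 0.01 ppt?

80.22 ppt

After evaporation: salt = 33,100×77.6 = 2,568,560; volume = 33,100 − 11,500 = 21,600 m³
After mixing: salt = 2,568,560 + 23,200×44.2 = 3,594,000; volume = 21,600 + 23,200 = 44,800 m³
S = 3,594,000 / 44,800 = 80.2232 ppt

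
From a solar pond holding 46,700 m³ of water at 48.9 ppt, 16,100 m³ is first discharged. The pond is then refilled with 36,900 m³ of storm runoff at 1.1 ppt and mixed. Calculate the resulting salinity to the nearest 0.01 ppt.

22.77 ppt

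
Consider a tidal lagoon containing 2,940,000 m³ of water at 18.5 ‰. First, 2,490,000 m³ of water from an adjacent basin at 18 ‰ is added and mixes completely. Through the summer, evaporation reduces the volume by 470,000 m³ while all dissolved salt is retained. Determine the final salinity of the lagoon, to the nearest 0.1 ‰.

After mixing: salt = 2,940,000×18.5 + 2,490,000×18 = 99,210,000; volume = 5,430,000 m³
After evaporation: salt unchanged = 99,210,000; volume = 5,430,000 − 470,000 = 4,960,000 m³
S = 99,210,000 / 4,960,000 = 20.002 ‰

20.0 ‰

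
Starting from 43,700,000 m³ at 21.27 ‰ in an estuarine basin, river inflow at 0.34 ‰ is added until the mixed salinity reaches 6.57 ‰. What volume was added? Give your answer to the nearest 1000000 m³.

103000000 m³

Salt balance: 43,700,000×21.27 + V×0.34 = (43,700,000+V)×6.57
929,499,000 + 0.34V = 287,109,000 + 6.57V
642,390,000 = 6.23V
V = 103,112,359.55 m³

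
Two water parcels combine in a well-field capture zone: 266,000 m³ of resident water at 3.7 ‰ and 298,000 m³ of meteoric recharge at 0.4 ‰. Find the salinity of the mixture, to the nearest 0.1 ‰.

By conservation of dissolved salt,
salt = 266,000×3.7 + 298,000×0.4 = 984,200 + 119,200 = 1,103,400
volume = 266,000 + 298,000 = 564,000 m³
S = 1,103,400 / 564,000 = 1.956 ‰

2.0 ‰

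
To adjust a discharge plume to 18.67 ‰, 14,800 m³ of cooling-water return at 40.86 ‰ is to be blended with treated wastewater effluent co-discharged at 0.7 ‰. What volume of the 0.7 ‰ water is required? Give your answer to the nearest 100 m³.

18300 m³

Salt balance: 14,800×40.86 + V×0.7 = (14,800+V)×18.67
604,728 + 0.7V = 276,316 + 18.67V
328,412 = 17.97V
V = 18,275.57 m³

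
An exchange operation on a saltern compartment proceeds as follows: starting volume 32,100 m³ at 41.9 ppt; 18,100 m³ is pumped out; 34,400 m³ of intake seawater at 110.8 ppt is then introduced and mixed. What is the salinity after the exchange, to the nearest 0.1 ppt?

90.9 ppt

Remaining after removal: 14,000 m³ at 41.9 ppt (salt = 586,600)
After addition: salt = 586,600 + 34,400×110.8 = 4,398,120; volume = 48,400 m³
S = 4,398,120 / 48,400 = 90.8702 ppt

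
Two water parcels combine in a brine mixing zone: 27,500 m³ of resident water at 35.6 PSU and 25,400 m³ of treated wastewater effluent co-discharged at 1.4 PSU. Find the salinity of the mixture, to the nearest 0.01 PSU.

19.18 PSU

Weighted by volume,
salt = 27,500×35.6 + 25,400×1.4 = 979,000 + 35,560 = 1,014,560
volume = 27,500 + 25,400 = 52,900 m³
S = 1,014,560 / 52,900 = 19.1788 PSU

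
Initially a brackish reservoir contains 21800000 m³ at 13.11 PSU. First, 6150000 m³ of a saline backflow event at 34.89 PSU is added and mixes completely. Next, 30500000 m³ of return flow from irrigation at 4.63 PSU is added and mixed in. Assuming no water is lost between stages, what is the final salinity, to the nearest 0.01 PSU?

Salt balance:
Initial salt = 21,800,000×13.11 = 285,798,000
After stage 1: salt = 285,798,000 + 6,150,000×34.89 = 500,371,500; volume = 27,950,000 m³; S = 17.902 PSU
After stage 2: salt = 500,371,500 + 30,500,000×4.63 = 641,586,500; volume = 58,450,000 m³
S = 641,586,500 / 58,450,000 = 10.9767 PSU

10.98 PSU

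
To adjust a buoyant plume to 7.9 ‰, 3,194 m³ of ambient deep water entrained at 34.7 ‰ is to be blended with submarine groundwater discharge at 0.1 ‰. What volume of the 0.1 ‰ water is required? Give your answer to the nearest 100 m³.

11000 m³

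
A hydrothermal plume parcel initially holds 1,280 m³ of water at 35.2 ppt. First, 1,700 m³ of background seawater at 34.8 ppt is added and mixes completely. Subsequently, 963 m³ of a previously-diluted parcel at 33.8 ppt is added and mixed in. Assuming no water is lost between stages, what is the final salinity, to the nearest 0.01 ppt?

34.69 ppt

Salt balance:
Initial salt = 1,280×35.2 = 45,056
After stage 1: salt = 45,056 + 1,700×34.8 = 104,216; volume = 2,980 m³; S = 34.972 ppt
After stage 2: salt = 104,216 + 963×33.8 = 136,765.4; volume = 3,943 m³
S = 136,765.4 / 3,943 = 34.6856 ppt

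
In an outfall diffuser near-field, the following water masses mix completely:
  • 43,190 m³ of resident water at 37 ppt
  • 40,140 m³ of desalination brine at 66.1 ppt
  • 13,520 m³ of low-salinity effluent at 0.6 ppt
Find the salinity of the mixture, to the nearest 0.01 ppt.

43.98 ppt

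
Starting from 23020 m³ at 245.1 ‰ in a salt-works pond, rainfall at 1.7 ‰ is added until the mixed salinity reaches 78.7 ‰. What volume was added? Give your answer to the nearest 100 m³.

49700 m³

Salt balance: 23,020×245.1 + V×1.7 = (23,020+V)×78.7
5,642,202 + 1.7V = 1,811,674 + 78.7V
3,830,528 = 77V
V = 49,747.12 m³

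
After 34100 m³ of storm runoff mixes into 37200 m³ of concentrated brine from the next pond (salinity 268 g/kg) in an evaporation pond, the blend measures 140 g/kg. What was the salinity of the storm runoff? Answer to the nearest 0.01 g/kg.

Salt balance: 37,200×268 + 34,100×S = 71,300×140
9,969,600 + 34,100·S = 9,982,000
S = (9,982,000 − 9,969,600) / 34,100 = 0.3636 g/kg

0.36 g/kg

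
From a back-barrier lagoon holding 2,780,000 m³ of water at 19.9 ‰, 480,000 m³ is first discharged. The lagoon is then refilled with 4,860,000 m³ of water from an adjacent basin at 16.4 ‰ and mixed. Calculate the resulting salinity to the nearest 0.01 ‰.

Remaining after removal: 2,300,000 m³ at 19.9 ‰ (salt = 45,770,000)
After addition: salt = 45,770,000 + 4,860,000×16.4 = 125,474,000; volume = 7,160,000 m³
S = 125,474,000 / 7,160,000 = 17.5243 ‰

17.52 ‰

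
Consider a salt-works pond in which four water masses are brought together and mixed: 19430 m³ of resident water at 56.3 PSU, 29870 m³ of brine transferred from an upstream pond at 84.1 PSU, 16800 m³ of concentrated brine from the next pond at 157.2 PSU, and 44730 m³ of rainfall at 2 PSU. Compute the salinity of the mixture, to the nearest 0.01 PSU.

57.17 PSU

Mass of salt is conserved:
salt = 19,430×56.3 + 29,870×84.1 + 16,800×157.2 + 44,730×2 = 1,093,909 + 2,512,067 + 2,640,960 + 89,460 = 6,336,396
volume = 19,430 + 29,870 + 16,800 + 44,730 = 110,830 m³
S = 6,336,396 / 110,830 = 57.1722 PSU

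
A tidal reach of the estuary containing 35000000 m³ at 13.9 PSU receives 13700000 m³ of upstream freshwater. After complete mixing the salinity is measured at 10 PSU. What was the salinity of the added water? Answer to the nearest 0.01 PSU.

Salt balance: 35,000,000×13.9 + 13,700,000×S = 48,700,000×10
486,500,000 + 13,700,000·S = 487,000,000
S = (487,000,000 − 486,500,000) / 13,700,000 = 0.0365 PSU

0.04 PSU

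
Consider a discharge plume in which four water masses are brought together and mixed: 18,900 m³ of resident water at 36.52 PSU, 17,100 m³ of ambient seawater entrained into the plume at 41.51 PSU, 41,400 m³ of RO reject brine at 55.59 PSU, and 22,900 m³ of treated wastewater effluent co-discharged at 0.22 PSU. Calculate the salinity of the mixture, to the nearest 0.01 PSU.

36.95 PSU

By conservation of dissolved salt,
salt = 18,900×36.52 + 17,100×41.51 + 41,400×55.59 + 22,900×0.22 = 690,228 + 709,821 + 2,301,426 + 5,038 = 3,706,513
volume = 18,900 + 17,100 + 41,400 + 22,900 = 100,300 m³
S = 3,706,513 / 100,300 = 36.9543 PSU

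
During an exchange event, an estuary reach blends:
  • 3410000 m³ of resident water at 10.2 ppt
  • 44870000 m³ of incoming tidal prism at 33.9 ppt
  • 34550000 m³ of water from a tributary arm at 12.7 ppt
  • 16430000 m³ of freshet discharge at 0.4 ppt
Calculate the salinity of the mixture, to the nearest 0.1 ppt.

20.2 ppt

Conserving salt mass:
salt = 3,410,000×10.2 + 44,870,000×33.9 + 34,550,000×12.7 + 16,430,000×0.4 = 34,782,000 + 1,521,093,000 + 438,785,000 + 6,572,000 = 2,001,232,000
volume = 3,410,000 + 44,870,000 + 34,550,000 + 16,430,000 = 99,260,000 m³
S = 2,001,232,000 / 99,260,000 = 20.162 ppt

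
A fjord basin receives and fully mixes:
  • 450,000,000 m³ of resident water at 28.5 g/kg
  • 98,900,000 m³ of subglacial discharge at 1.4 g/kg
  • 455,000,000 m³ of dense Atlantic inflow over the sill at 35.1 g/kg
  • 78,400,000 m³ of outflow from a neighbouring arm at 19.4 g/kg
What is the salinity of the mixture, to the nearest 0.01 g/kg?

28.14 g/kg

Salt balance:
salt = 450,000,000×28.5 + 98,900,000×1.4 + 455,000,000×35.1 + 78,400,000×19.4 = 12,825,000,000 + 138,460,000 + 15,970,500,000 + 1,520,960,000 = 30,454,920,000
volume = 450,000,000 + 98,900,000 + 455,000,000 + 78,400,000 = 1,082,300,000 m³
S = 30,454,920,000 / 1,082,300,000 = 28.1391 g/kg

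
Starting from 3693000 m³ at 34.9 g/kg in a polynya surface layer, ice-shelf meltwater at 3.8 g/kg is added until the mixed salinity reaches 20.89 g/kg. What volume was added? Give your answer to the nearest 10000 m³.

3030000 m³

Salt balance: 3,693,000×34.9 + V×3.8 = (3,693,000+V)×20.89
128,885,700 + 3.8V = 77,146,770 + 20.89V
51,738,930 = 17.09V
V = 3,027,438.85 m³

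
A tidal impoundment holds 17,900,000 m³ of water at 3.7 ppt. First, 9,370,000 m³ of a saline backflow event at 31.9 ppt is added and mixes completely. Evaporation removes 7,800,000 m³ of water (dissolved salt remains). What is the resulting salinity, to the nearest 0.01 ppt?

18.75 ppt

After mixing: salt = 17,900,000×3.7 + 9,370,000×31.9 = 365,133,000; volume = 27,270,000 m³
After evaporation: salt unchanged = 365,133,000; volume = 27,270,000 − 7,800,000 = 19,470,000 m³
S = 365,133,000 / 19,470,000 = 18.7536 ppt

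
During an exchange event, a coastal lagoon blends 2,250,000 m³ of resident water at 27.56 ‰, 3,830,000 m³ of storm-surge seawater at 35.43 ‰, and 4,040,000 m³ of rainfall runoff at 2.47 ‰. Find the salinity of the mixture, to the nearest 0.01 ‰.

20.52 ‰

Salt balance:
salt = 2,250,000×27.56 + 3,830,000×35.43 + 4,040,000×2.47 = 62,010,000 + 135,696,900 + 9,978,800 = 207,685,700
volume = 2,250,000 + 3,830,000 + 4,040,000 = 10,120,000 m³
S = 207,685,700 / 10,120,000 = 20.5223 ‰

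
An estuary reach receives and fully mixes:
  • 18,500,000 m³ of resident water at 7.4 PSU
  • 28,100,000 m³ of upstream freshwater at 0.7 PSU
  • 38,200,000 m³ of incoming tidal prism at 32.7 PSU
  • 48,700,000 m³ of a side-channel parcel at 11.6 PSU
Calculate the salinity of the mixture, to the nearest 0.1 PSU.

14.8 PSU

Conserving salt mass:
salt = 18,500,000×7.4 + 28,100,000×0.7 + 38,200,000×32.7 + 48,700,000×11.6 = 136,900,000 + 19,670,000 + 1,249,140,000 + 564,920,000 = 1,970,630,000
volume = 18,500,000 + 28,100,000 + 38,200,000 + 48,700,000 = 133,500,000 m³
S = 1,970,630,000 / 133,500,000 = 14.761 PSU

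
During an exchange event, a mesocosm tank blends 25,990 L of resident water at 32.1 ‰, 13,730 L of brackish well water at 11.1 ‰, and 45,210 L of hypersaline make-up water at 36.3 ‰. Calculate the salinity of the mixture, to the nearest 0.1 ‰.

Total salt / total volume:
salt = 25,990×32.1 + 13,730×11.1 + 45,210×36.3 = 834,279 + 152,403 + 1,641,123 = 2,627,805
volume = 25,990 + 13,730 + 45,210 = 84,930 L
S = 2,627,805 / 84,930 = 30.941 ‰

30.9 ‰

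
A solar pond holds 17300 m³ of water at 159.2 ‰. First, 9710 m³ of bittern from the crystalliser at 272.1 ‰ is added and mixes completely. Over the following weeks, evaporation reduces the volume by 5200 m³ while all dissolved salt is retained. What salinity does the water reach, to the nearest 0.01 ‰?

247.42 ‰

After mixing: salt = 17,300×159.2 + 9,710×272.1 = 5,396,251; volume = 27,010 m³
After evaporation: salt unchanged = 5,396,251; volume = 27,010 − 5,200 = 21,810 m³
S = 5,396,251 / 21,810 = 247.421 ‰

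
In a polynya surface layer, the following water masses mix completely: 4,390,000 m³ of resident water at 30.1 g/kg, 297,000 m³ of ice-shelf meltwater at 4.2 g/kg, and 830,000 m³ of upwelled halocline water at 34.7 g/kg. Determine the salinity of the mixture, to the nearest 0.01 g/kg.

29.40 g/kg

Salt balance:
salt = 4,390,000×30.1 + 297,000×4.2 + 830,000×34.7 = 132,139,000 + 1,247,400 + 28,801,000 = 162,187,400
volume = 4,390,000 + 297,000 + 830,000 = 5,517,000 m³
S = 162,187,400 / 5,517,000 = 29.3978 g/kg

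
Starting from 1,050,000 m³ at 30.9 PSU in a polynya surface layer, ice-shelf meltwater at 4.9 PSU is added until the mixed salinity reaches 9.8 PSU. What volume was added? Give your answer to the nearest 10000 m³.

Salt balance: 1,050,000×30.9 + V×4.9 = (1,050,000+V)×9.8
32,445,000 + 4.9V = 10,290,000 + 9.8V
22,155,000 = 4.9V
V = 4,521,428.57 m³

4520000 m³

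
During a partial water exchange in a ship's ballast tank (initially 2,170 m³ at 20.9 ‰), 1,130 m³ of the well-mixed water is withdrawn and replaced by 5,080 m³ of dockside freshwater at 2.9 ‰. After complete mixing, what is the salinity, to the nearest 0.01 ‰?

5.96 ‰

Remaining after removal: 1,040 m³ at 20.9 ‰ (salt = 21,736)
After addition: salt = 21,736 + 5,080×2.9 = 36,468; volume = 6,120 m³
S = 36,468 / 6,120 = 5.9588 ‰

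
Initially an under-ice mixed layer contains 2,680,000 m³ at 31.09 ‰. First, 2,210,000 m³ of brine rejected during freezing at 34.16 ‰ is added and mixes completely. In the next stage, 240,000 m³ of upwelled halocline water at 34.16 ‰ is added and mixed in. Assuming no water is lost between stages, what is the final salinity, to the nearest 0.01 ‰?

32.56 ‰

Total salt / total volume:
Initial salt = 2,680,000×31.09 = 83,321,200
After stage 1: salt = 83,321,200 + 2,210,000×34.16 = 158,814,800; volume = 4,890,000 m³; S = 32.477 ‰
After stage 2: salt = 158,814,800 + 240,000×34.16 = 167,013,200; volume = 5,130,000 m³
S = 167,013,200 / 5,130,000 = 32.5562 ‰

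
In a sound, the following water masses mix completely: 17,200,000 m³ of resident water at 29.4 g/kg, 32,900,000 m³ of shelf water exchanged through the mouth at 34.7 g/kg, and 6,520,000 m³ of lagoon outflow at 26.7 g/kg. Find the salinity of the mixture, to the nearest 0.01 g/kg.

32.17 g/kg

By conservation of dissolved salt,
salt = 17,200,000×29.4 + 32,900,000×34.7 + 6,520,000×26.7 = 505,680,000 + 1,141,630,000 + 174,084,000 = 1,821,394,000
volume = 17,200,000 + 32,900,000 + 6,520,000 = 56,620,000 m³
S = 1,821,394,000 / 56,620,000 = 32.1687 g/kg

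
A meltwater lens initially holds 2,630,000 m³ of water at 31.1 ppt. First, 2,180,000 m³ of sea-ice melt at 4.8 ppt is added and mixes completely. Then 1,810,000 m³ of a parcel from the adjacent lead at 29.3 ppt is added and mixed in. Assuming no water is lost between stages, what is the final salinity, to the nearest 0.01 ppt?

By conservation of dissolved salt,
Initial salt = 2,630,000×31.1 = 81,793,000
After stage 1: salt = 81,793,000 + 2,180,000×4.8 = 92,257,000; volume = 4,810,000 m³; S = 19.18 ppt
After stage 2: salt = 92,257,000 + 1,810,000×29.3 = 145,290,000; volume = 6,620,000 m³
S = 145,290,000 / 6,620,000 = 21.9471 ppt

21.95 ppt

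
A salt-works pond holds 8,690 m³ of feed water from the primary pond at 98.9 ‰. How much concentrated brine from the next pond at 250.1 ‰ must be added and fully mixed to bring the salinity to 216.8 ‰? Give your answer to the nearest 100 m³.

Salt balance: 8,690×98.9 + V×250.1 = (8,690+V)×216.8
859,441 + 250.1V = 1,883,992 + 216.8V
1,024,551 = 33.3V
V = 30,767.3 m³

30800 m³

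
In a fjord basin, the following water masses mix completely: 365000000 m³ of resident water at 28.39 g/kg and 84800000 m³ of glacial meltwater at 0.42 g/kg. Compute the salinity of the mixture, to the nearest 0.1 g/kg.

Salt balance:
salt = 365,000,000×28.39 + 84,800,000×0.42 = 10,362,350,000 + 35,616,000 = 10,397,966,000
volume = 365,000,000 + 84,800,000 = 449,800,000 m³
S = 10,397,966,000 / 449,800,000 = 23.117 g/kg

23.1 g/kg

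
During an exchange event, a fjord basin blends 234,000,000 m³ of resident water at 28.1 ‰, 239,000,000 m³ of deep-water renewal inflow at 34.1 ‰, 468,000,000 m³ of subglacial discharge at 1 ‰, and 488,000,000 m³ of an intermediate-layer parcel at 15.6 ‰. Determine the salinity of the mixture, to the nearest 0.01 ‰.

15.96 ‰

Weighted by volume,
salt = 234,000,000×28.1 + 239,000,000×34.1 + 468,000,000×1 + 488,000,000×15.6 = 6,575,400,000 + 8,149,900,000 + 468,000,000 + 7,612,800,000 = 22,806,100,000
volume = 234,000,000 + 239,000,000 + 468,000,000 + 488,000,000 = 1,429,000,000 m³
S = 22,806,100,000 / 1,429,000,000 = 15.9595 ‰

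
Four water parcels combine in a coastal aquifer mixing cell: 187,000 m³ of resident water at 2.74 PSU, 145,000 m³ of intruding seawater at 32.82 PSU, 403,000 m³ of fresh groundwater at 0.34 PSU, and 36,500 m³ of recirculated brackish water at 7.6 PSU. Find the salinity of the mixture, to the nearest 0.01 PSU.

7.37 PSU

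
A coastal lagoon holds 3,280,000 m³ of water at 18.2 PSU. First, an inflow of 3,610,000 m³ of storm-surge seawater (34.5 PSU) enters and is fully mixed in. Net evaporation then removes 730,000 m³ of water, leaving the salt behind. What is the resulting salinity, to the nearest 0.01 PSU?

29.91 PSU

After mixing: salt = 3,280,000×18.2 + 3,610,000×34.5 = 184,241,000; volume = 6,890,000 m³
After evaporation: salt unchanged = 184,241,000; volume = 6,890,000 − 730,000 = 6,160,000 m³
S = 184,241,000 / 6,160,000 = 29.9093 PSU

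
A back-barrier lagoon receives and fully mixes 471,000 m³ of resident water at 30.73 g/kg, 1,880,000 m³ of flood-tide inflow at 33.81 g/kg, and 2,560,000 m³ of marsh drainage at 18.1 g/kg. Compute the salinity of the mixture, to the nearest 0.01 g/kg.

25.33 g/kg

Weighted by volume,
salt = 471,000×30.73 + 1,880,000×33.81 + 2,560,000×18.1 = 14,473,830 + 63,562,800 + 46,336,000 = 124,372,630
volume = 471,000 + 1,880,000 + 2,560,000 = 4,911,000 m³
S = 124,372,630 / 4,911,000 = 25.3253 g/kg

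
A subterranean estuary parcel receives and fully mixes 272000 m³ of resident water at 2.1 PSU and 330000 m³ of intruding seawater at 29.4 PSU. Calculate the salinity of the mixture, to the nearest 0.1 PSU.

By conservation of dissolved salt,
salt = 272,000×2.1 + 330,000×29.4 = 571,200 + 9,702,000 = 10,273,200
volume = 272,000 + 330,000 = 602,000 m³
S = 10,273,200 / 602,000 = 17.065 PSU

17.1 PSU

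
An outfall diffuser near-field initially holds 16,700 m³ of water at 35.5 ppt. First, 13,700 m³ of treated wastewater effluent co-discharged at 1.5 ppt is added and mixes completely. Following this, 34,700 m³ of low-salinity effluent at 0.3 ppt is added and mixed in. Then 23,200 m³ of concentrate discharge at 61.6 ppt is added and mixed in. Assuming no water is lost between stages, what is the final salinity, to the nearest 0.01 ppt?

23.25 ppt

Salt balance:
Initial salt = 16,700×35.5 = 592,850
After stage 1: salt = 592,850 + 13,700×1.5 = 613,400; volume = 30,400 m³; S = 20.178 ppt
After stage 2: salt = 613,400 + 34,700×0.3 = 623,810; volume = 65,100 m³; S = 9.582 ppt
After stage 3: salt = 623,810 + 23,200×61.6 = 2,052,930; volume = 88,300 m³
S = 2,052,930 / 88,300 = 23.2495 ppt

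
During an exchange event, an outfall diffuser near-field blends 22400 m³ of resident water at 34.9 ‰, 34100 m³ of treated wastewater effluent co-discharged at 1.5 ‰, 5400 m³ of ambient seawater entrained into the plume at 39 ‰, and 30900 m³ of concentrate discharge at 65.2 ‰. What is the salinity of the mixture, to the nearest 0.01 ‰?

Weighted by volume,
salt = 22,400×34.9 + 34,100×1.5 + 5,400×39 + 30,900×65.2 = 781,760 + 51,150 + 210,600 + 2,014,680 = 3,058,190
volume = 22,400 + 34,100 + 5,400 + 30,900 = 92,800 m³
S = 3,058,190 / 92,800 = 32.9546 ‰

32.95 ‰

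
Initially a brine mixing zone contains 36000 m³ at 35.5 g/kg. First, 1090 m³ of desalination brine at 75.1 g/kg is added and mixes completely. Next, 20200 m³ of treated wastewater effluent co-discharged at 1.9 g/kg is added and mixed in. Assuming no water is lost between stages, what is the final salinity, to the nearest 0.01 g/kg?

24.41 g/kg

By conservation of dissolved salt,
Initial salt = 36,000×35.5 = 1,278,000
After stage 1: salt = 1,278,000 + 1,090×75.1 = 1,359,859; volume = 37,090 m³; S = 36.664 g/kg
After stage 2: salt = 1,359,859 + 20,200×1.9 = 1,398,239; volume = 57,290 m³
S = 1,398,239 / 57,290 = 24.4063 g/kg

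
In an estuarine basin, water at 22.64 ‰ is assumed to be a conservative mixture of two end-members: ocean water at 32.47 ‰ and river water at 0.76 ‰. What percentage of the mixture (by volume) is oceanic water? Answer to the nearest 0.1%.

69.0%

Let g be the oceanic fraction. Salt balance per unit volume:
g×32.47 + (1−g)×0.76 = 22.64
g = (22.64 − 0.76) / (32.47 − 0.76) = 21.88/31.71 = 0.69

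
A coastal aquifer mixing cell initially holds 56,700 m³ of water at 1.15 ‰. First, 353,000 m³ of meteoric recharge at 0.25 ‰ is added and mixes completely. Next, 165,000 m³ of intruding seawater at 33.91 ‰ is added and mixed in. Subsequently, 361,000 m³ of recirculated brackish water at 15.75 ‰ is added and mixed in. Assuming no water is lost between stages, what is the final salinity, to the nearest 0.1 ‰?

By conservation of dissolved salt,
Initial salt = 56,700×1.15 = 65,205
After stage 1: salt = 65,205 + 353,000×0.25 = 153,455; volume = 409,700 m³; S = 0.375 ‰
After stage 2: salt = 153,455 + 165,000×33.91 = 5,748,605; volume = 574,700 m³; S = 10.003 ‰
After stage 3: salt = 5,748,605 + 361,000×15.75 = 11,434,355; volume = 935,700 m³
S = 11,434,355 / 935,700 = 12.2201 ‰

12.2 ‰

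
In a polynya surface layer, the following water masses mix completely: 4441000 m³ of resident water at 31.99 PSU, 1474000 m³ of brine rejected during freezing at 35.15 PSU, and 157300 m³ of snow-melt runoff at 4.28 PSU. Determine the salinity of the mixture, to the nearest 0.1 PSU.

Conserving salt mass:
salt = 4,441,000×31.99 + 1,474,000×35.15 + 157,300×4.28 = 142,067,590 + 51,811,100 + 673,244 = 194,551,934
volume = 4,441,000 + 1,474,000 + 157,300 = 6,072,300 m³
S = 194,551,934 / 6,072,300 = 32.039 PSU

32.0 PSU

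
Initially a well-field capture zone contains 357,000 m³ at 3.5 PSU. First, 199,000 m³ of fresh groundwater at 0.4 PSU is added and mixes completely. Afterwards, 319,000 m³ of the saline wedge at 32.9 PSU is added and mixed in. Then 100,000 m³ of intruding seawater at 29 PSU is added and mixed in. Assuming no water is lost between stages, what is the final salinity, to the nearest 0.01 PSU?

15.10 PSU

Mass of salt is conserved:
Initial salt = 357,000×3.5 = 1,249,500
After stage 1: salt = 1,249,500 + 199,000×0.4 = 1,329,100; volume = 556,000 m³; S = 2.39 PSU
After stage 2: salt = 1,329,100 + 319,000×32.9 = 11,824,200; volume = 875,000 m³; S = 13.513 PSU
After stage 3: salt = 11,824,200 + 100,000×29 = 14,724,200; volume = 975,000 m³
S = 14,724,200 / 975,000 = 15.1017 PSU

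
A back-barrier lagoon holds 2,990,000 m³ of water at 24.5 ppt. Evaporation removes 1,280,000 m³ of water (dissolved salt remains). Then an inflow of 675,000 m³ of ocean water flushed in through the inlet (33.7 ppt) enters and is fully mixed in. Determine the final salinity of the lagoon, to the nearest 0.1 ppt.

40.3 ppt

After evaporation: salt = 2,990,000×24.5 = 73,255,000; volume = 2,990,000 − 1,280,000 = 1,710,000 m³
After mixing: salt = 73,255,000 + 675,000×33.7 = 96,002,500; volume = 1,710,000 + 675,000 = 2,385,000 m³
S = 96,002,500 / 2,385,000 = 40.2526 ppt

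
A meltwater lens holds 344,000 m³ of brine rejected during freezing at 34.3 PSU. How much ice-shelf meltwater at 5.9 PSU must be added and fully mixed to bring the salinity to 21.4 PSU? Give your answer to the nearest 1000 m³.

286000 m³

Salt balance: 344,000×34.3 + V×5.9 = (344,000+V)×21.4
11,799,200 + 5.9V = 7,361,600 + 21.4V
4,437,600 = 15.5V
V = 286,296.77 m³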